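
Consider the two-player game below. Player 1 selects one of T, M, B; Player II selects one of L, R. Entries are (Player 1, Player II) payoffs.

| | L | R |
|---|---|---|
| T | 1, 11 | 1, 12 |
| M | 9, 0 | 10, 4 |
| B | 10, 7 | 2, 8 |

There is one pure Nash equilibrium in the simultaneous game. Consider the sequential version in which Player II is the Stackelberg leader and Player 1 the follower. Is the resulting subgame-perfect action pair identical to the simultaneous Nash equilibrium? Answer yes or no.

no

Backward induction with Player II moving first.
- L: Player 1 compares 1, 9, 10 and picks B; Player II would get 7.
- R: Player 1 compares 1, 10, 2 and picks M; Player II would get 4.
Maximizing over 7, 4, Player II chooses L. Subgame-perfect outcome: (B, L) with payoffs (10, 7).
For the simultaneous game, intersect best replies.
Player 1's best replies: L→B; R→M.
Player II's best replies: T→R; M→R; B→R.
The unique mutual best reply is (M, R), giving (10, 4).
Sequential outcome (B, L) differs from the Nash profile (M, R).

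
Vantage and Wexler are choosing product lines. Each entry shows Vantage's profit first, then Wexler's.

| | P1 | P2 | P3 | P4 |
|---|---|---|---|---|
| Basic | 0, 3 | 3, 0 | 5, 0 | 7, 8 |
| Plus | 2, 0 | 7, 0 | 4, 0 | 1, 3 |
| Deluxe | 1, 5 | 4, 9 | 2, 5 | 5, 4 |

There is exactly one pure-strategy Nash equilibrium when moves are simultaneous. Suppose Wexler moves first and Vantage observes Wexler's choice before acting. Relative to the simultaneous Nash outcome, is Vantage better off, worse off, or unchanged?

Solve by backward induction (Wexler leads).
- P1: Vantage compares 0, 2, 1 and picks Plus; Wexler would get 0.
- P2: Vantage compares 3, 7, 4 and picks Plus; Wexler would get 0.
- P3: Vantage compares 5, 4, 2 and picks Basic; Wexler would get 0.
- P4: Vantage compares 7, 1, 5 and picks Basic; Wexler would get 8.
Wexler's induced payoffs are 0, 0, 0, 8, so Wexler commits to P4. Subgame-perfect outcome: (Basic, P4) with payoffs (7, 8).
For the simultaneous game, intersect best replies.
Vantage's best replies: P1→Plus; P2→Plus; P3→Basic; P4→Basic.
Wexler's best replies: Basic→P4; Plus→P4; Deluxe→P2.
Only (Basic, P4) has each player best-responding; Nash payoffs (7, 8).
Vantage earns 7 sequentially versus 7 at the Nash outcome: unchanged.

unchanged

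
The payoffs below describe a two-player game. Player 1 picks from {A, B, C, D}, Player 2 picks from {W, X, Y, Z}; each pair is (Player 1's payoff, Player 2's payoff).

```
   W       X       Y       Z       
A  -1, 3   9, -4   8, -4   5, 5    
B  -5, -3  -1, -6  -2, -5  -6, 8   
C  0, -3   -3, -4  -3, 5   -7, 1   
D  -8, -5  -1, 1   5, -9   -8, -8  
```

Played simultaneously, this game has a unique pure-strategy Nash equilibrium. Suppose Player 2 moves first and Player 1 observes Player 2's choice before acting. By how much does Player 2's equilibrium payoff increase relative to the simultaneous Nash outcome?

0

Backward induction with Player 2 moving first.
- W: BR = C, leader payoff -3.
- X: BR = A, leader payoff -4.
- Y: BR = A, leader payoff -4.
- Z: BR = A, leader payoff 5.
Player 2's induced payoffs are -3, -4, -4, 5, so Player 2 commits to Z. Subgame-perfect outcome: (A, Z) with payoffs (5, 5).
For the simultaneous game, intersect best replies.
Player 1's best replies: W→C; X→A; Y→A; Z→A.
Player 2's best replies: A→Z; B→Z; C→Y; D→X.
The unique mutual best reply is (A, Z), giving (5, 5).
Player 2's commitment gain: 5 − 5 = 0.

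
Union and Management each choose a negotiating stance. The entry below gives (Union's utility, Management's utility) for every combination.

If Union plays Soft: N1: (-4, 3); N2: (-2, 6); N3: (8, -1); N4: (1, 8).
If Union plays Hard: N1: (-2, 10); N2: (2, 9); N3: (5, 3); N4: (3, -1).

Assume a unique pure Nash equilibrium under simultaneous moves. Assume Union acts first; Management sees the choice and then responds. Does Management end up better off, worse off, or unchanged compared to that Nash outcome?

Management best-responds to each possible Union move:
- Soft → Management plays N4 (best of 3, 6, -1, 8); Union gets 1.
- Hard → Management plays N1 (best of 10, 9, 3, -1); Union gets -2.
Union's induced payoffs are 1, -2, so Union commits to Soft. Subgame-perfect outcome: (Soft, N4) with payoffs (1, 8).
Under simultaneous play:
Union's best replies: N1→Hard; N2→Hard; N3→Soft; N4→Hard.
Management's best replies: Soft→N4; Hard→N1.
Only (Hard, N1) has each player best-responding; Nash payoffs (-2, 10).
Management earns 8 sequentially versus 10 at the Nash outcome: worse off.

worse off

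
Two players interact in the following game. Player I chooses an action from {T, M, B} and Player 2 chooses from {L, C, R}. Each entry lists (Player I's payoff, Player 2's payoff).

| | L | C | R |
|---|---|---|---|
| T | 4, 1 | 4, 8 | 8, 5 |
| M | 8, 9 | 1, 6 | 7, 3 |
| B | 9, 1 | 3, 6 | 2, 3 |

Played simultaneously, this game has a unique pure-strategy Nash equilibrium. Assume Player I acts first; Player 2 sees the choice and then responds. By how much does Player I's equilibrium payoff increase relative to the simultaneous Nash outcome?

Work backward from Player 2's decision.
- T: BR = C, leader payoff 4.
- M: BR = L, leader payoff 8.
- B: BR = C, leader payoff 3.
Player I's induced payoffs are 4, 8, 3, so Player I commits to M. Subgame-perfect outcome: (M, L) with payoffs (8, 9).
For the simultaneous game, intersect best replies.
Player I's best replies: L→B; C→T; R→T.
Player 2's best replies: T→C; M→L; B→C.
The unique mutual best reply is (T, C), giving (4, 8).
Player I's commitment gain: 8 − 4 = 4.

4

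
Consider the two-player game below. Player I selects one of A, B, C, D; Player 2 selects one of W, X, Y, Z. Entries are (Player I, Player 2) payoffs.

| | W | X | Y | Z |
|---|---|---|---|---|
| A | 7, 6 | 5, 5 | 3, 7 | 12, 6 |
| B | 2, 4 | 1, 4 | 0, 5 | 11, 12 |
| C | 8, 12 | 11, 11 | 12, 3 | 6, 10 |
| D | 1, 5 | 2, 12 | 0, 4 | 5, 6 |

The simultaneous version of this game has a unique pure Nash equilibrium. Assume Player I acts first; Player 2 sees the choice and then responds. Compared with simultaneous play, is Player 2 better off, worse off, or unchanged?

unchanged

Work backward from Player 2's decision.
- A → Player 2 plays Y (best of 6, 5, 7, 6); Player I gets 3.
- B → Player 2 plays Z (best of 4, 4, 5, 12); Player I gets 11.
- C → Player 2 plays W (best of 12, 11, 3, 10); Player I gets 8.
- D → Player 2 plays X (best of 5, 12, 4, 6); Player I gets 2.
Among 3, 11, 8, 2, the best is 11 at B. Subgame-perfect outcome: (B, Z) with payoffs (11, 12).
Now find the simultaneous Nash equilibrium.
Player I's best replies: W→C; X→C; Y→C; Z→A.
Player 2's best replies: A→Y; B→Z; C→W; D→X.
The unique mutual best reply is (C, W), giving (8, 12).
Player 2 earns 12 sequentially versus 12 at the Nash outcome: unchanged.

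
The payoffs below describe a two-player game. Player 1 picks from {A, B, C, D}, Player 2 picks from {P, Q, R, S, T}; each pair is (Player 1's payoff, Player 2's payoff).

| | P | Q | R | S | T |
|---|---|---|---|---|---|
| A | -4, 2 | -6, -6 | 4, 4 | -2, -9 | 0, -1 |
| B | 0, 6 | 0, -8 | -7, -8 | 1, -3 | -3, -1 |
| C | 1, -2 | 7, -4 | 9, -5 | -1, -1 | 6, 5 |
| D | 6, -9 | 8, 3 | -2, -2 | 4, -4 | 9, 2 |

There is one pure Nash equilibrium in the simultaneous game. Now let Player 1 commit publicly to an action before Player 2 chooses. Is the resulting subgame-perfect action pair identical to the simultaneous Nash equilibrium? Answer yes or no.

Work backward from Player 2's decision.
- A: Player 2 compares 2, -6, 4, -9, -1 and picks R; Player 1 would get 4.
- B: Player 2 compares 6, -8, -8, -3, -1 and picks P; Player 1 would get 0.
- C: Player 2 compares -2, -4, -5, -1, 5 and picks T; Player 1 would get 6.
- D: Player 2 compares -9, 3, -2, -4, 2 and picks Q; Player 1 would get 8.
Player 1's induced payoffs are 4, 0, 6, 8, so Player 1 commits to D. Subgame-perfect outcome: (D, Q) with payoffs (8, 3).
Under simultaneous play:
Player 1's best replies: P→D; Q→D; R→C; S→D; T→D.
Player 2's best replies: A→R; B→P; C→T; D→Q.
Only (D, Q) has each player best-responding; Nash payoffs (8, 3).
Sequential outcome (D, Q) coincides with the Nash profile (D, Q).

yes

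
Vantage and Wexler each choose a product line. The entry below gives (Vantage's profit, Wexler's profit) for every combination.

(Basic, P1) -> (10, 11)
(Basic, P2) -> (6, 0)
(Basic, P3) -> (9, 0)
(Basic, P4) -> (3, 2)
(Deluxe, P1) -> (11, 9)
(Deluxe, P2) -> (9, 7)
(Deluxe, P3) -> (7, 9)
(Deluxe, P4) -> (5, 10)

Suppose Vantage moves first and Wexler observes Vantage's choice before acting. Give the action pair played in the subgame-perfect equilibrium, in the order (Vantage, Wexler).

(Basic, P1)

Wexler best-responds to each possible Vantage move:
- Basic: Wexler compares 11, 0, 0, 2 and picks P1; Vantage would get 10.
- Deluxe: Wexler compares 9, 7, 9, 10 and picks P4; Vantage would get 5.
Vantage's induced payoffs are 10, 5, so Vantage commits to Basic. Subgame-perfect outcome: (Basic, P1) with payoffs (10, 11).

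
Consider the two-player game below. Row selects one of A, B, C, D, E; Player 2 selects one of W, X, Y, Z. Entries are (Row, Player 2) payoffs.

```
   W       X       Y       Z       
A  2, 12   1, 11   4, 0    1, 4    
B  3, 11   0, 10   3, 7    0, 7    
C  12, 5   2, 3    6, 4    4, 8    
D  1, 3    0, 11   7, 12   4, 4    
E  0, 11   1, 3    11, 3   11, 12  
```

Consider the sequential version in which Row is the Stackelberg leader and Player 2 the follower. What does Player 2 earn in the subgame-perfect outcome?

12

Work backward from Player 2's decision.
- A: Player 2 compares 12, 11, 0, 4 and picks W; Row would get 2.
- B: Player 2 compares 11, 10, 7, 7 and picks W; Row would get 3.
- C: Player 2 compares 5, 3, 4, 8 and picks Z; Row would get 4.
- D: Player 2 compares 3, 11, 12, 4 and picks Y; Row would get 7.
- E: Player 2 compares 11, 3, 3, 12 and picks Z; Row would get 11.
Among 2, 3, 4, 7, 11, the best is 11 at E. Subgame-perfect outcome: (E, Z) with payoffs (11, 12).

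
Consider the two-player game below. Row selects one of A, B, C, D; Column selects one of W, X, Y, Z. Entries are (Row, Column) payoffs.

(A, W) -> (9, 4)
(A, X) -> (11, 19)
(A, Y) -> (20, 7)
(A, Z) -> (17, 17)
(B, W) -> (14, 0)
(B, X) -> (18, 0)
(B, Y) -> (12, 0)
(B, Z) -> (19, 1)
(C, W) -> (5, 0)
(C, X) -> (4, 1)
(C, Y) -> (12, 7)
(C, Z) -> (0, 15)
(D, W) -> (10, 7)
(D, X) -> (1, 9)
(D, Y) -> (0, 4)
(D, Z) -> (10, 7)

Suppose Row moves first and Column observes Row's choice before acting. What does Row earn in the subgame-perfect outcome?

19

Work backward from Column's decision.
- A → Column plays X (best of 4, 19, 7, 17); Row gets 11.
- B → Column plays Z (best of 0, 0, 0, 1); Row gets 19.
- C → Column plays Z (best of 0, 1, 7, 15); Row gets 0.
- D → Column plays X (best of 7, 9, 4, 7); Row gets 1.
Row's induced payoffs are 11, 19, 0, 1, so Row commits to B. Subgame-perfect outcome: (B, Z) with payoffs (19, 1).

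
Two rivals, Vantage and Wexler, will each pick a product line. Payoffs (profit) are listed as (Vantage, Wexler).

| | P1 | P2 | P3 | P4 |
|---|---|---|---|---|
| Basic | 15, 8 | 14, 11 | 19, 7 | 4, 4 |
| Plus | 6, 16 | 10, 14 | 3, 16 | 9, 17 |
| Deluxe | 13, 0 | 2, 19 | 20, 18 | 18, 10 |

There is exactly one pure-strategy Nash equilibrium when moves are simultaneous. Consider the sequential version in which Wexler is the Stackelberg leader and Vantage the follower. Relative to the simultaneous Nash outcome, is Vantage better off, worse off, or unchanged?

Backward induction with Wexler moving first.
- P1: Vantage compares 15, 6, 13 and picks Basic; Wexler would get 8.
- P2: Vantage compares 14, 10, 2 and picks Basic; Wexler would get 11.
- P3: Vantage compares 19, 3, 20 and picks Deluxe; Wexler would get 18.
- P4: Vantage compares 4, 9, 18 and picks Deluxe; Wexler would get 10.
Maximizing over 8, 11, 18, 10, Wexler chooses P3. Subgame-perfect outcome: (Deluxe, P3) with payoffs (20, 18).
Under simultaneous play:
Vantage's best replies: P1→Basic; P2→Basic; P3→Deluxe; P4→Deluxe.
Wexler's best replies: Basic→P2; Plus→P4; Deluxe→P2.
Only (Basic, P2) has each player best-responding; Nash payoffs (14, 11).
Vantage earns 20 sequentially versus 14 at the Nash outcome: better off.

better off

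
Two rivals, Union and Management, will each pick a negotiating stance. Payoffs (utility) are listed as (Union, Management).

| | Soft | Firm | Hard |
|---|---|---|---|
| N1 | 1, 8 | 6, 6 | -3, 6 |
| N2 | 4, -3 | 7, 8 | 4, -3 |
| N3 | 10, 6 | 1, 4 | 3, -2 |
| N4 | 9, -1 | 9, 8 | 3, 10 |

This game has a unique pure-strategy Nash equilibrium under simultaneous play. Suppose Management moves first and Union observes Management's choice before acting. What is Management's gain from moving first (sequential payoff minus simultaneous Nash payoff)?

Solve by backward induction (Management leads).
- Soft → Union plays N3 (best of 1, 4, 10, 9); Management gets 6.
- Firm → Union plays N4 (best of 6, 7, 1, 9); Management gets 8.
- Hard → Union plays N2 (best of -3, 4, 3, 3); Management gets -3.
Maximizing over 6, 8, -3, Management chooses Firm. Subgame-perfect outcome: (N4, Firm) with payoffs (9, 8).
For the simultaneous game, intersect best replies.
Union's best replies: Soft→N3; Firm→N4; Hard→N2.
Management's best replies: N1→Soft; N2→Firm; N3→Soft; N4→Hard.
Only (N3, Soft) has each player best-responding; Nash payoffs (10, 6).
Management's commitment gain: 8 − 6 = 2.

2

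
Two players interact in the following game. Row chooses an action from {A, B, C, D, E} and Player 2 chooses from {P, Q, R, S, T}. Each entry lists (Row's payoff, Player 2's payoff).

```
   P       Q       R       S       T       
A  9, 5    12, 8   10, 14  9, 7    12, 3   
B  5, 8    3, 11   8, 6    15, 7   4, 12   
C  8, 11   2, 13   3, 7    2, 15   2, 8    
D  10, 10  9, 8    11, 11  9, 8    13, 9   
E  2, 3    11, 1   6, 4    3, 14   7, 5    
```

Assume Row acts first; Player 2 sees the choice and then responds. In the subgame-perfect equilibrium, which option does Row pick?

Player 2 best-responds to each possible Row move:
- A: BR = R, leader payoff 10.
- B: BR = T, leader payoff 4.
- C: BR = S, leader payoff 2.
- D: BR = R, leader payoff 11.
- E: BR = S, leader payoff 3.
Maximizing over 10, 4, 2, 11, 3, Row chooses D. Subgame-perfect outcome: (D, R) with payoffs (11, 11).

D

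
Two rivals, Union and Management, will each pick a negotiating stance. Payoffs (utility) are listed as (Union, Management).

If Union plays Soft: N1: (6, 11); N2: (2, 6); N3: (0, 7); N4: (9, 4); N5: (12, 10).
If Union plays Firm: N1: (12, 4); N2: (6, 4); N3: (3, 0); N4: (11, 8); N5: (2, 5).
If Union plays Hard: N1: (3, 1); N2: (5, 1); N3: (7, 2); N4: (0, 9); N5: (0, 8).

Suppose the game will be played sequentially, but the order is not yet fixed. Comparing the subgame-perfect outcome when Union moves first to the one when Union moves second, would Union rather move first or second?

second

If Union leads: Management's best replies are Soft→N1, Firm→N4, Hard→N4; Union's induced payoffs 6, 11, 0; outcome (Firm, N4), payoffs (11, 8).
If Management leads: Union's best replies are N1→Firm, N2→Firm, N3→Hard, N4→Firm, N5→Soft; Management's induced payoffs 4, 4, 2, 8, 10; outcome (Soft, N5), payoffs (12, 10).
Union gets 11 moving first and 12 moving second, so Union prefers to move second.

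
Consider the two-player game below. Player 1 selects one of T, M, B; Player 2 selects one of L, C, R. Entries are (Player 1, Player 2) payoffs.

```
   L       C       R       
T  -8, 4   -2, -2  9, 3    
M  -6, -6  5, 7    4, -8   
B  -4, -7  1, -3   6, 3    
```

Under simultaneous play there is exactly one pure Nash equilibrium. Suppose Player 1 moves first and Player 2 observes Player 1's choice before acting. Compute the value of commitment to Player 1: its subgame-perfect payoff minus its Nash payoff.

Solve by backward induction (Player 1 leads).
- T: Player 2 compares 4, -2, 3 and picks L; Player 1 would get -8.
- M: Player 2 compares -6, 7, -8 and picks C; Player 1 would get 5.
- B: Player 2 compares -7, -3, 3 and picks R; Player 1 would get 6.
Among -8, 5, 6, the best is 6 at B. Subgame-perfect outcome: (B, R) with payoffs (6, 3).
Now find the simultaneous Nash equilibrium.
Player 1's best replies: L→B; C→M; R→T.
Player 2's best replies: T→L; M→C; B→R.
Only (M, C) has each player best-responding; Nash payoffs (5, 7).
Player 1's commitment gain: 6 − 5 = 1.

1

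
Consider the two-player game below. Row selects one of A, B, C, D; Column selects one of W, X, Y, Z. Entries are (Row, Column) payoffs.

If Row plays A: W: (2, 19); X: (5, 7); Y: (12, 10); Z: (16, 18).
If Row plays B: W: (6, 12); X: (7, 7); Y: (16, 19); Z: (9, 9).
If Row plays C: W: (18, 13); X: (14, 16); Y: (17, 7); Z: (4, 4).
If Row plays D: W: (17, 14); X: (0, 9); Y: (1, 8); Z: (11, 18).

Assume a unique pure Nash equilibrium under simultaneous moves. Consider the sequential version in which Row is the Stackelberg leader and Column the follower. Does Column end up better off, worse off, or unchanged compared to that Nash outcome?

Work backward from Column's decision.
- A → Column plays W (best of 19, 7, 10, 18); Row gets 2.
- B → Column plays Y (best of 12, 7, 19, 9); Row gets 16.
- C → Column plays X (best of 13, 16, 7, 4); Row gets 14.
- D → Column plays Z (best of 14, 9, 8, 18); Row gets 11.
Row's induced payoffs are 2, 16, 14, 11, so Row commits to B. Subgame-perfect outcome: (B, Y) with payoffs (16, 19).
Under simultaneous play:
Row's best replies: W→C; X→C; Y→C; Z→A.
Column's best replies: A→W; B→Y; C→X; D→Z.
Only (C, X) has each player best-responding; Nash payoffs (14, 16).
Column earns 19 sequentially versus 16 at the Nash outcome: better off.

better off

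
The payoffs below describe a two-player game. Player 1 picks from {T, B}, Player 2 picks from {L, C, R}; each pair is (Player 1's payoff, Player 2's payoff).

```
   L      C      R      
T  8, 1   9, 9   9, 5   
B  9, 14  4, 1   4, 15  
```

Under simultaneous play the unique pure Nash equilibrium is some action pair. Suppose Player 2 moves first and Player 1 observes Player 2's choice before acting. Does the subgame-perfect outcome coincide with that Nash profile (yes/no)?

Work backward from Player 1's decision.
- L → Player 1 plays B (best of 8, 9); Player 2 gets 14.
- C → Player 1 plays T (best of 9, 4); Player 2 gets 9.
- R → Player 1 plays T (best of 9, 4); Player 2 gets 5.
Among 14, 9, 5, the best is 14 at L. Subgame-perfect outcome: (B, L) with payoffs (9, 14).
Under simultaneous play:
Player 1's best replies: L→B; C→T; R→T.
Player 2's best replies: T→C; B→R.
Only (T, C) has each player best-responding; Nash payoffs (9, 9).
Sequential outcome (B, L) differs from the Nash profile (T, C).

no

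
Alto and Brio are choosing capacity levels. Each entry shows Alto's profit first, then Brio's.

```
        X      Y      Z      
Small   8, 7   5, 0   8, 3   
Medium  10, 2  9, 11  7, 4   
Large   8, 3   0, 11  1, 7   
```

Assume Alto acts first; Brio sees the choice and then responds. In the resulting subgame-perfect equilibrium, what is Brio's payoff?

11

Work backward from Brio's decision.
- Small: Brio compares 7, 0, 3 and picks X; Alto would get 8.
- Medium: Brio compares 2, 11, 4 and picks Y; Alto would get 9.
- Large: Brio compares 3, 11, 7 and picks Y; Alto would get 0.
Alto's induced payoffs are 8, 9, 0, so Alto commits to Medium. Subgame-perfect outcome: (Medium, Y) with payoffs (9, 11).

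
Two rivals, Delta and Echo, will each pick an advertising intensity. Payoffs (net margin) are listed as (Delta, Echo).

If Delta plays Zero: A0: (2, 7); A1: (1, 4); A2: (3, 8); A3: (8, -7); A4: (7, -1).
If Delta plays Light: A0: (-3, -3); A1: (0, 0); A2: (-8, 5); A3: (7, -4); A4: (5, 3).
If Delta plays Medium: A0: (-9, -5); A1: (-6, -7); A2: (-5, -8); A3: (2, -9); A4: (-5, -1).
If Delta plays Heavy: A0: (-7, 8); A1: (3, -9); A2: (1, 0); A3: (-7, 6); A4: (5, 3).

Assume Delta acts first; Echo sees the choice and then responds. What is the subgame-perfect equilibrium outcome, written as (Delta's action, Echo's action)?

(Zero, A2)

Backward induction with Delta moving first.
- Zero: Echo compares 7, 4, 8, -7, -1 and picks A2; Delta would get 3.
- Light: Echo compares -3, 0, 5, -4, 3 and picks A2; Delta would get -8.
- Medium: Echo compares -5, -7, -8, -9, -1 and picks A4; Delta would get -5.
- Heavy: Echo compares 8, -9, 0, 6, 3 and picks A0; Delta would get -7.
Among 3, -8, -5, -7, the best is 3 at Zero. Subgame-perfect outcome: (Zero, A2) with payoffs (3, 8).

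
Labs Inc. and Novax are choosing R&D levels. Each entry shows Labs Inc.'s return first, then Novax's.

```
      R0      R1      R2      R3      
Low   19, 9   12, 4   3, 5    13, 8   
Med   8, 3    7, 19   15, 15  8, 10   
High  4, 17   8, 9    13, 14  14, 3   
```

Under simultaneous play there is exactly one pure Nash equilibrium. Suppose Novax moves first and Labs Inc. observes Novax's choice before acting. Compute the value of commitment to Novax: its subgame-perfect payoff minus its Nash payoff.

Backward induction with Novax moving first.
- R0 → Labs Inc. plays Low (best of 19, 8, 4); Novax gets 9.
- R1 → Labs Inc. plays Low (best of 12, 7, 8); Novax gets 4.
- R2 → Labs Inc. plays Med (best of 3, 15, 13); Novax gets 15.
- R3 → Labs Inc. plays High (best of 13, 8, 14); Novax gets 3.
Among 9, 4, 15, 3, the best is 15 at R2. Subgame-perfect outcome: (Med, R2) with payoffs (15, 15).
For the simultaneous game, intersect best replies.
Labs Inc.'s best replies: R0→Low; R1→Low; R2→Med; R3→High.
Novax's best replies: Low→R0; Med→R1; High→R0.
The unique mutual best reply is (Low, R0), giving (19, 9).
Novax's commitment gain: 15 − 9 = 6.

6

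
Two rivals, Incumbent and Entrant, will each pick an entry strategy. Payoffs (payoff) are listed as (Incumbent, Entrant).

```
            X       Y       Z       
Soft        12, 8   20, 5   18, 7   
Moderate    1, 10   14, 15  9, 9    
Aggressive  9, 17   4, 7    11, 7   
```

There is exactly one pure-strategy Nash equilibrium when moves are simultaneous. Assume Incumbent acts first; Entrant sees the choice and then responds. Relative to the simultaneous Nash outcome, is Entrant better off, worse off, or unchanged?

better off

Entrant best-responds to each possible Incumbent move:
- Soft: BR = X, leader payoff 12.
- Moderate: BR = Y, leader payoff 14.
- Aggressive: BR = X, leader payoff 9.
Maximizing over 12, 14, 9, Incumbent chooses Moderate. Subgame-perfect outcome: (Moderate, Y) with payoffs (14, 15).
For the simultaneous game, intersect best replies.
Incumbent's best replies: X→Soft; Y→Soft; Z→Soft.
Entrant's best replies: Soft→X; Moderate→Y; Aggressive→X.
The unique mutual best reply is (Soft, X), giving (12, 8).
Entrant earns 15 sequentially versus 8 at the Nash outcome: better off.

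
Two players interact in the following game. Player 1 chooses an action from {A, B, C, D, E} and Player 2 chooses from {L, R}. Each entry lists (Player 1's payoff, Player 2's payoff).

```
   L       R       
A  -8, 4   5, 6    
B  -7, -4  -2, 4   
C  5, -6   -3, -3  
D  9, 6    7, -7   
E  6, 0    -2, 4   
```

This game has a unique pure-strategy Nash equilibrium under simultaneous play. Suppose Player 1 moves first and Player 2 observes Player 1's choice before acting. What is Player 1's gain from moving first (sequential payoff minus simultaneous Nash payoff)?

0

Solve by backward induction (Player 1 leads).
- A → Player 2 plays R (best of 4, 6); Player 1 gets 5.
- B → Player 2 plays R (best of -4, 4); Player 1 gets -2.
- C → Player 2 plays R (best of -6, -3); Player 1 gets -3.
- D → Player 2 plays L (best of 6, -7); Player 1 gets 9.
- E → Player 2 plays R (best of 0, 4); Player 1 gets -2.
Maximizing over 5, -2, -3, 9, -2, Player 1 chooses D. Subgame-perfect outcome: (D, L) with payoffs (9, 6).
Now find the simultaneous Nash equilibrium.
Player 1's best replies: L→D; R→D.
Player 2's best replies: A→R; B→R; C→R; D→L; E→R.
The unique mutual best reply is (D, L), giving (9, 6).
Player 1's commitment gain: 9 − 9 = 0.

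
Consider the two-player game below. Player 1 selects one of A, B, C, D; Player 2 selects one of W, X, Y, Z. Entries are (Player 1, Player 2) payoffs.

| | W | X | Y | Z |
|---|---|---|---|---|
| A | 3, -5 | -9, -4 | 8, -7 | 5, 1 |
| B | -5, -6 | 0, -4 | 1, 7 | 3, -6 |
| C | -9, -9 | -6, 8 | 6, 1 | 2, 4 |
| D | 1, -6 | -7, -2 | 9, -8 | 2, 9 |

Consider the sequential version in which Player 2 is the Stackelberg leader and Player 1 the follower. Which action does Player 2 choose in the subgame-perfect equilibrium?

Backward induction with Player 2 moving first.
- W: BR = A, leader payoff -5.
- X: BR = B, leader payoff -4.
- Y: BR = D, leader payoff -8.
- Z: BR = A, leader payoff 1.
Player 2's induced payoffs are -5, -4, -8, 1, so Player 2 commits to Z. Subgame-perfect outcome: (A, Z) with payoffs (5, 1).

Z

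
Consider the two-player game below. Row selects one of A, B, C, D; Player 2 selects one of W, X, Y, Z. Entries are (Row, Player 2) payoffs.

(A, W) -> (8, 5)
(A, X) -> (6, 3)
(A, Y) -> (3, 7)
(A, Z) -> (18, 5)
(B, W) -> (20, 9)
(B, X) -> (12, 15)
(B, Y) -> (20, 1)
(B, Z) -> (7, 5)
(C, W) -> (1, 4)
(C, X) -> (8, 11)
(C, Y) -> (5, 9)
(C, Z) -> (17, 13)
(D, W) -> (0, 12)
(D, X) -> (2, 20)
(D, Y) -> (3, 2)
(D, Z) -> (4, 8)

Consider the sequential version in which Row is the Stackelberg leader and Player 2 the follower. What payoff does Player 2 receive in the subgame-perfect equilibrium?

13

Backward induction with Row moving first.
- A: BR = Y, leader payoff 3.
- B: BR = X, leader payoff 12.
- C: BR = Z, leader payoff 17.
- D: BR = X, leader payoff 2.
Maximizing over 3, 12, 17, 2, Row chooses C. Subgame-perfect outcome: (C, Z) with payoffs (17, 13).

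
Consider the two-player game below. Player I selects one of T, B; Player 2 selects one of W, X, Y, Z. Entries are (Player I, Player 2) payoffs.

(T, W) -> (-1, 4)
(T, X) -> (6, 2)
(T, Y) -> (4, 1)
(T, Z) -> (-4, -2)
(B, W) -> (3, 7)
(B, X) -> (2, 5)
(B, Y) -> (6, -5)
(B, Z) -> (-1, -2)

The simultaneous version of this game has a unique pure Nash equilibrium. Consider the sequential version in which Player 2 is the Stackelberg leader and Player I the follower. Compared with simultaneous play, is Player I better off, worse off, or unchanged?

Player I best-responds to each possible Player 2 move:
- W → Player I plays B (best of -1, 3); Player 2 gets 7.
- X → Player I plays T (best of 6, 2); Player 2 gets 2.
- Y → Player I plays B (best of 4, 6); Player 2 gets -5.
- Z → Player I plays B (best of -4, -1); Player 2 gets -2.
Player 2's induced payoffs are 7, 2, -5, -2, so Player 2 commits to W. Subgame-perfect outcome: (B, W) with payoffs (3, 7).
Under simultaneous play:
Player I's best replies: W→B; X→T; Y→B; Z→B.
Player 2's best replies: T→W; B→W.
Only (B, W) has each player best-responding; Nash payoffs (3, 7).
Player I earns 3 sequentially versus 3 at the Nash outcome: unchanged.

unchanged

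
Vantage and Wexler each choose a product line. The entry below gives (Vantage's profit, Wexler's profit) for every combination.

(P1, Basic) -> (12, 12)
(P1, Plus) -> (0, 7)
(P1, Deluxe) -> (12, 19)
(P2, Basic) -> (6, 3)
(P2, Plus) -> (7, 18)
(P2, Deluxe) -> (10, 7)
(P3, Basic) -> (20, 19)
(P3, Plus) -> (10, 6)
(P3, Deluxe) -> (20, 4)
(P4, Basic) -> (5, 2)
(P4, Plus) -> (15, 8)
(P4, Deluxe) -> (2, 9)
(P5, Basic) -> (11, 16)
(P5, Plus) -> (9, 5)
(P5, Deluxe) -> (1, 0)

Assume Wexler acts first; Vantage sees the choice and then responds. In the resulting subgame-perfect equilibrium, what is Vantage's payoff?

20

Vantage best-responds to each possible Wexler move:
- Basic: BR = P3, leader payoff 19.
- Plus: BR = P4, leader payoff 8.
- Deluxe: BR = P3, leader payoff 4.
Wexler's induced payoffs are 19, 8, 4, so Wexler commits to Basic. Subgame-perfect outcome: (P3, Basic) with payoffs (20, 19).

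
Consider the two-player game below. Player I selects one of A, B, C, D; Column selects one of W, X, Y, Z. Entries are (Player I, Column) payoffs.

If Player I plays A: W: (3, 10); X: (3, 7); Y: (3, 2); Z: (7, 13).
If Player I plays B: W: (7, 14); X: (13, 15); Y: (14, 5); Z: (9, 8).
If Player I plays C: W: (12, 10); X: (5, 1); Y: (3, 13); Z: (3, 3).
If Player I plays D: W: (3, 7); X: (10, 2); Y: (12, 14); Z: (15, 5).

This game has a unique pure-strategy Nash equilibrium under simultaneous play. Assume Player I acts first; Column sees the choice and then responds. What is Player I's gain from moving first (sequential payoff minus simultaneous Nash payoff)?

Backward induction with Player I moving first.
- A: BR = Z, leader payoff 7.
- B: BR = X, leader payoff 13.
- C: BR = Y, leader payoff 3.
- D: BR = Y, leader payoff 12.
Maximizing over 7, 13, 3, 12, Player I chooses B. Subgame-perfect outcome: (B, X) with payoffs (13, 15).
Under simultaneous play:
Player I's best replies: W→C; X→B; Y→B; Z→D.
Column's best replies: A→Z; B→X; C→Y; D→Y.
Only (B, X) has each player best-responding; Nash payoffs (13, 15).
Player I's commitment gain: 13 − 13 = 0.

0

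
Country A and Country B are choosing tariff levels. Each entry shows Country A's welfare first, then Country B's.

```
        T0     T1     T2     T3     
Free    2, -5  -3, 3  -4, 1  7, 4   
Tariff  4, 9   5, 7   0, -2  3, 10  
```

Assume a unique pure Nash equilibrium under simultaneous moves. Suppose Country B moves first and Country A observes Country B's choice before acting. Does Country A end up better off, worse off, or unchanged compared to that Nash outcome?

Country A best-responds to each possible Country B move:
- T0: BR = Tariff, leader payoff 9.
- T1: BR = Tariff, leader payoff 7.
- T2: BR = Tariff, leader payoff -2.
- T3: BR = Free, leader payoff 4.
Country B's induced payoffs are 9, 7, -2, 4, so Country B commits to T0. Subgame-perfect outcome: (Tariff, T0) with payoffs (4, 9).
For the simultaneous game, intersect best replies.
Country A's best replies: T0→Tariff; T1→Tariff; T2→Tariff; T3→Free.
Country B's best replies: Free→T3; Tariff→T3.
The unique mutual best reply is (Free, T3), giving (7, 4).
Country A earns 4 sequentially versus 7 at the Nash outcome: worse off.

worse off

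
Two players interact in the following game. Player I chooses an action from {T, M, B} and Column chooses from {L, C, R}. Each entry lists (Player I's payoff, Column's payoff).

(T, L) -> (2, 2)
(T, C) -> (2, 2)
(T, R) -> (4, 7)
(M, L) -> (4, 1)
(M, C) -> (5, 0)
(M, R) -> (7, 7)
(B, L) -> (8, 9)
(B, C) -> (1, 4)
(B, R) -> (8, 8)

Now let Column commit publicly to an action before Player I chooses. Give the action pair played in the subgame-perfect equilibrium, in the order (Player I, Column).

Player I best-responds to each possible Column move:
- L → Player I plays B (best of 2, 4, 8); Column gets 9.
- C → Player I plays M (best of 2, 5, 1); Column gets 0.
- R → Player I plays B (best of 4, 7, 8); Column gets 8.
Maximizing over 9, 0, 8, Column chooses L. Subgame-perfect outcome: (B, L) with payoffs (8, 9).

(B, L)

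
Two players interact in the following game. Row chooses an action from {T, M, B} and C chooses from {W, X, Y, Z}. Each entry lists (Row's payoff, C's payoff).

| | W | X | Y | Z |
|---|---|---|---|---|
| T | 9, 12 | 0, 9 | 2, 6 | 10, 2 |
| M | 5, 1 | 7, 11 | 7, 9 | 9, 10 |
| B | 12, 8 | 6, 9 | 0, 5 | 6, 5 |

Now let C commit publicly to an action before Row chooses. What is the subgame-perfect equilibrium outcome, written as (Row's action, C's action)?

(M, X)

Work backward from Row's decision.
- W → Row plays B (best of 9, 5, 12); C gets 8.
- X → Row plays M (best of 0, 7, 6); C gets 11.
- Y → Row plays M (best of 2, 7, 0); C gets 9.
- Z → Row plays T (best of 10, 9, 6); C gets 2.
Among 8, 11, 9, 2, the best is 11 at X. Subgame-perfect outcome: (M, X) with payoffs (7, 11).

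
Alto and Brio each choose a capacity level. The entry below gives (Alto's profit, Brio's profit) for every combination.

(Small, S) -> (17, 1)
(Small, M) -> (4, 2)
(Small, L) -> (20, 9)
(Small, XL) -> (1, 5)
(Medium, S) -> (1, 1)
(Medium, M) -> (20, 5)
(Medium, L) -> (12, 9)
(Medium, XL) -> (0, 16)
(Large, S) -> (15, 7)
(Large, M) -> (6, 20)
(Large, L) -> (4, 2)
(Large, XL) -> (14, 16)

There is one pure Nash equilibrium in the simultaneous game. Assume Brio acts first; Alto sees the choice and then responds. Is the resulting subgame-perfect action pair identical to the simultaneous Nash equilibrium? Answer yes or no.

no

Solve by backward induction (Brio leads).
- S: BR = Small, leader payoff 1.
- M: BR = Medium, leader payoff 5.
- L: BR = Small, leader payoff 9.
- XL: BR = Large, leader payoff 16.
Among 1, 5, 9, 16, the best is 16 at XL. Subgame-perfect outcome: (Large, XL) with payoffs (14, 16).
Now find the simultaneous Nash equilibrium.
Alto's best replies: S→Small; M→Medium; L→Small; XL→Large.
Brio's best replies: Small→L; Medium→XL; Large→M.
The unique mutual best reply is (Small, L), giving (20, 9).
Sequential outcome (Large, XL) differs from the Nash profile (Small, L).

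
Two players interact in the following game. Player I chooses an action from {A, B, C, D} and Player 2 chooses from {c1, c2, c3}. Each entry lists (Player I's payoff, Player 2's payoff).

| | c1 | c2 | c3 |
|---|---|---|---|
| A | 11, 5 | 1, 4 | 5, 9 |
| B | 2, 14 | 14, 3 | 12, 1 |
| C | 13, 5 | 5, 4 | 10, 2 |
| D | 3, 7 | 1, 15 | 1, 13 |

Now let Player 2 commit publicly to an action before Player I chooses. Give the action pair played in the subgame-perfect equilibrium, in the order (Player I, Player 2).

Solve by backward induction (Player 2 leads).
- c1: BR = C, leader payoff 5.
- c2: BR = B, leader payoff 3.
- c3: BR = B, leader payoff 1.
Player 2's induced payoffs are 5, 3, 1, so Player 2 commits to c1. Subgame-perfect outcome: (C, c1) with payoffs (13, 5).

(C, c1)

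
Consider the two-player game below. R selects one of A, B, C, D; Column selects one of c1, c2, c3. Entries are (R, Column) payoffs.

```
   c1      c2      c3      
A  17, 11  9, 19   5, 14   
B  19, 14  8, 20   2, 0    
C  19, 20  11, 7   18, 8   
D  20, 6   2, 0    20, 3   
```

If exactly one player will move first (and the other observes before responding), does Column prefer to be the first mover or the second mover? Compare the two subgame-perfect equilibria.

first

If R leads: Column's best replies are A→c2, B→c2, C→c1, D→c1; R's induced payoffs 9, 8, 19, 20; outcome (D, c1), payoffs (20, 6).
If Column leads: R's best replies are c1→D, c2→C, c3→D; Column's induced payoffs 6, 7, 3; outcome (C, c2), payoffs (11, 7).
Column gets 7 moving first and 6 moving second, so Column prefers to move first.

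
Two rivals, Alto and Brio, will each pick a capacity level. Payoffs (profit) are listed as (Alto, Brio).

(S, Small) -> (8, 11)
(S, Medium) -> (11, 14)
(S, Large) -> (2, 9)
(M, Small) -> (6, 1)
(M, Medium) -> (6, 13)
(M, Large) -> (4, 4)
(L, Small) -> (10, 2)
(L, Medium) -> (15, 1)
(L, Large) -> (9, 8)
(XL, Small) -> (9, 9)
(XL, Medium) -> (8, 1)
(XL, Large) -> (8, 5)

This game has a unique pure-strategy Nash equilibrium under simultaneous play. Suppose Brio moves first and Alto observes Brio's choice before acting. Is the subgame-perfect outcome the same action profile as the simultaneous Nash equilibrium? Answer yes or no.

yes

Work backward from Alto's decision.
- Small: Alto compares 8, 6, 10, 9 and picks L; Brio would get 2.
- Medium: Alto compares 11, 6, 15, 8 and picks L; Brio would get 1.
- Large: Alto compares 2, 4, 9, 8 and picks L; Brio would get 8.
Maximizing over 2, 1, 8, Brio chooses Large. Subgame-perfect outcome: (L, Large) with payoffs (9, 8).
Now find the simultaneous Nash equilibrium.
Alto's best replies: Small→L; Medium→L; Large→L.
Brio's best replies: S→Medium; M→Medium; L→Large; XL→Small.
The unique mutual best reply is (L, Large), giving (9, 8).
Sequential outcome (L, Large) coincides with the Nash profile (L, Large).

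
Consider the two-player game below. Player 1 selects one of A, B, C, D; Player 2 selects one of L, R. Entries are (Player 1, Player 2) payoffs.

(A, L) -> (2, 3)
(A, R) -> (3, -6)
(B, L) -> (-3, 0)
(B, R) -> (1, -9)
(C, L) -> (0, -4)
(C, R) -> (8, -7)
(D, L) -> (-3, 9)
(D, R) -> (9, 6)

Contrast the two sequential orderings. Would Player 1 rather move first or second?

second

If Player 1 leads: Player 2's best replies are A→L, B→L, C→L, D→L; Player 1's induced payoffs 2, -3, 0, -3; outcome (A, L), payoffs (2, 3).
If Player 2 leads: Player 1's best replies are L→A, R→D; Player 2's induced payoffs 3, 6; outcome (D, R), payoffs (9, 6).
Player 1 gets 2 moving first and 9 moving second, so Player 1 prefers to move second.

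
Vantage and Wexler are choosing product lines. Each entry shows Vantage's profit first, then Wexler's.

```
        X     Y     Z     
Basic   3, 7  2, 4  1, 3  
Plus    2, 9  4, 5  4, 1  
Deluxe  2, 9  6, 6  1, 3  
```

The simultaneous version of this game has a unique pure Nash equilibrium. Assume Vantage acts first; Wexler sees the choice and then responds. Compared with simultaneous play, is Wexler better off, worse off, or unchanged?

Backward induction with Vantage moving first.
- Basic → Wexler plays X (best of 7, 4, 3); Vantage gets 3.
- Plus → Wexler plays X (best of 9, 5, 1); Vantage gets 2.
- Deluxe → Wexler plays X (best of 9, 6, 3); Vantage gets 2.
Maximizing over 3, 2, 2, Vantage chooses Basic. Subgame-perfect outcome: (Basic, X) with payoffs (3, 7).
Now find the simultaneous Nash equilibrium.
Vantage's best replies: X→Basic; Y→Deluxe; Z→Plus.
Wexler's best replies: Basic→X; Plus→X; Deluxe→X.
Only (Basic, X) has each player best-responding; Nash payoffs (3, 7).
Wexler earns 7 sequentially versus 7 at the Nash outcome: unchanged.

unchanged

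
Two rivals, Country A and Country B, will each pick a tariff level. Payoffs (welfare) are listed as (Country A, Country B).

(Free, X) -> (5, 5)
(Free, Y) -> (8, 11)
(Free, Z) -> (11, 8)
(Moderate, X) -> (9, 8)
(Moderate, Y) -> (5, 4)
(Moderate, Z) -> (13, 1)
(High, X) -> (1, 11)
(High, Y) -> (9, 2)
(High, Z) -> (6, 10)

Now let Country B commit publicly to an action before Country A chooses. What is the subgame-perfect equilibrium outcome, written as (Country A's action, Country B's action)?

(Moderate, X)

Country A best-responds to each possible Country B move:
- X → Country A plays Moderate (best of 5, 9, 1); Country B gets 8.
- Y → Country A plays High (best of 8, 5, 9); Country B gets 2.
- Z → Country A plays Moderate (best of 11, 13, 6); Country B gets 1.
Among 8, 2, 1, the best is 8 at X. Subgame-perfect outcome: (Moderate, X) with payoffs (9, 8).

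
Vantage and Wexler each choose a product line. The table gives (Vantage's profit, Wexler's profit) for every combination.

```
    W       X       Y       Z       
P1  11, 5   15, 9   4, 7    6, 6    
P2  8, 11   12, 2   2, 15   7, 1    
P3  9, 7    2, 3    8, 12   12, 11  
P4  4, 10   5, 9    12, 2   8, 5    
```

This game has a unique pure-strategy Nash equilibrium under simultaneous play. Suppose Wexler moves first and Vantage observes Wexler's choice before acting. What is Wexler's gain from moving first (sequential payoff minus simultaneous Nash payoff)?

2

Solve by backward induction (Wexler leads).
- W: BR = P1, leader payoff 5.
- X: BR = P1, leader payoff 9.
- Y: BR = P4, leader payoff 2.
- Z: BR = P3, leader payoff 11.
Wexler's induced payoffs are 5, 9, 2, 11, so Wexler commits to Z. Subgame-perfect outcome: (P3, Z) with payoffs (12, 11).
Now find the simultaneous Nash equilibrium.
Vantage's best replies: W→P1; X→P1; Y→P4; Z→P3.
Wexler's best replies: P1→X; P2→Y; P3→Y; P4→W.
Only (P1, X) has each player best-responding; Nash payoffs (15, 9).
Wexler's commitment gain: 11 − 9 = 2.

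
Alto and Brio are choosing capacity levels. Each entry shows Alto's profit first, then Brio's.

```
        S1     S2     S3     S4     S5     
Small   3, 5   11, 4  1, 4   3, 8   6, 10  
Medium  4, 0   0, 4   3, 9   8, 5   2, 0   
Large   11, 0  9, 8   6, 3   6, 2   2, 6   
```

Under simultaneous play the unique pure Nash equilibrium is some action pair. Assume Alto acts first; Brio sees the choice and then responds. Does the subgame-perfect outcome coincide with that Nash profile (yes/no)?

no

Backward induction with Alto moving first.
- Small: BR = S5, leader payoff 6.
- Medium: BR = S3, leader payoff 3.
- Large: BR = S2, leader payoff 9.
Alto's induced payoffs are 6, 3, 9, so Alto commits to Large. Subgame-perfect outcome: (Large, S2) with payoffs (9, 8).
Now find the simultaneous Nash equilibrium.
Alto's best replies: S1→Large; S2→Small; S3→Large; S4→Medium; S5→Small.
Brio's best replies: Small→S5; Medium→S3; Large→S2.
Only (Small, S5) has each player best-responding; Nash payoffs (6, 10).
Sequential outcome (Large, S2) differs from the Nash profile (Small, S5).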